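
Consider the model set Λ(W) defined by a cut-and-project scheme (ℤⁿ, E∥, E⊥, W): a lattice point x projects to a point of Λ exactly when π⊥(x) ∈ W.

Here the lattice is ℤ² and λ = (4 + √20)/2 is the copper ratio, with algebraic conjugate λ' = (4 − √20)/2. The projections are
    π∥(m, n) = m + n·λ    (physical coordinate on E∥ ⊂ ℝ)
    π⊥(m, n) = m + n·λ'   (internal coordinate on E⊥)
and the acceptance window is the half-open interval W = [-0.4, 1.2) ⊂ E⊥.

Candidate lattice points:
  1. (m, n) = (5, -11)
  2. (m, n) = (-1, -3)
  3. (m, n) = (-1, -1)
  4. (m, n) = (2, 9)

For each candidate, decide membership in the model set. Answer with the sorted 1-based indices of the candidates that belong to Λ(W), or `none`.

Compute λ' = (4−√20)/2 = -0.23607, so π⊥(m,n) = m -0.23607·n.
candidate 1: (m,n)=(5,-11) → π∥ = 5-11·λ ≈ -41.59675, π⊥ = 5-11·λ' ≈ 7.59675 ∉ [-0.4, 1.2) ⇒ out
candidate 2: (m,n)=(-1,-3) → π∥ = -1-3·λ ≈ -13.70820, π⊥ = -1-3·λ' ≈ -0.29180 ∈ [-0.4, 1.2) ⇒ IN Λ
candidate 3: (m,n)=(-1,-1) → π∥ = -1-1·λ ≈ -5.23607, π⊥ = -1-1·λ' ≈ -0.76393 ∉ [-0.4, 1.2) ⇒ out
candidate 4: (m,n)=(2,9) → π∥ = 2+9·λ ≈ 40.12461, π⊥ = 2+9·λ' ≈ -0.12461 ∈ [-0.4, 1.2) ⇒ IN Λ

2, 4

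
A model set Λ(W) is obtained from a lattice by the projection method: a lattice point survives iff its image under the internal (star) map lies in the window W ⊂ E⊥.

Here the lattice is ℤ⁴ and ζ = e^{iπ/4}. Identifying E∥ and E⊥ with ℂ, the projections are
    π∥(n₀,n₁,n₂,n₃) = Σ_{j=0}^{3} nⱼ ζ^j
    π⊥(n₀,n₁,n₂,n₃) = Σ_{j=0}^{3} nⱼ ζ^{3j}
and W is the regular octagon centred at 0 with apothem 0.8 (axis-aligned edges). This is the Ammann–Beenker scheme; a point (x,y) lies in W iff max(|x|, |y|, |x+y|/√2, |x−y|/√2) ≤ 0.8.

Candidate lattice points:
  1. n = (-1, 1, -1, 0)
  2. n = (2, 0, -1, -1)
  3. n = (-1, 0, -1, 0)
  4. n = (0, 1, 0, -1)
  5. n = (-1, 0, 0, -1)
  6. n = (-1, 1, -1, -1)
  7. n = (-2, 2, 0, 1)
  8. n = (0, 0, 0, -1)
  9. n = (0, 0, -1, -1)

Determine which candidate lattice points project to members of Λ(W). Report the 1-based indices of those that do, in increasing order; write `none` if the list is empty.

π⊥(n) = n₀ + n₁ζ³ + n₂ζ⁶ + n₃ζ⁹ where ζ = e^{iπ/4}.
candidate 1: n = (-1, 1, -1, 0) → π⊥ ≈ (-1.7071, +1.7071); max(|x|,|y|,|x±y|/√2) = 2.4142 > 0.8 ⇒ ∉ W
candidate 2: n = (2, 0, -1, -1) → π⊥ ≈ (+1.2929, +0.2929); max(|x|,|y|,|x±y|/√2) = 1.2929 > 0.8 ⇒ ∉ W
candidate 3: n = (-1, 0, -1, 0) → π⊥ ≈ (-1.0000, +1.0000); max(|x|,|y|,|x±y|/√2) = 1.4142 > 0.8 ⇒ ∉ W
candidate 4: n = (0, 1, 0, -1) → π⊥ ≈ (-1.4142, +0.0000); max(|x|,|y|,|x±y|/√2) = 1.4142 > 0.8 ⇒ ∉ W
candidate 5: n = (-1, 0, 0, -1) → π⊥ ≈ (-1.7071, -0.7071); max(|x|,|y|,|x±y|/√2) = 1.7071 > 0.8 ⇒ ∉ W
candidate 6: n = (-1, 1, -1, -1) → π⊥ ≈ (-2.4142, +1.0000); max(|x|,|y|,|x±y|/√2) = 2.4142 > 0.8 ⇒ ∉ W
candidate 7: n = (-2, 2, 0, 1) → π⊥ ≈ (-2.7071, +2.1213); max(|x|,|y|,|x±y|/√2) = 3.4142 > 0.8 ⇒ ∉ W
candidate 8: n = (0, 0, 0, -1) → π⊥ ≈ (-0.7071, -0.7071); max(|x|,|y|,|x±y|/√2) = 1.0000 > 0.8 ⇒ ∉ W
candidate 9: n = (0, 0, -1, -1) → π⊥ ≈ (-0.7071, +0.2929); max(|x|,|y|,|x±y|/√2) = 0.7071 ≤ 0.8 ⇒ ∈ W

9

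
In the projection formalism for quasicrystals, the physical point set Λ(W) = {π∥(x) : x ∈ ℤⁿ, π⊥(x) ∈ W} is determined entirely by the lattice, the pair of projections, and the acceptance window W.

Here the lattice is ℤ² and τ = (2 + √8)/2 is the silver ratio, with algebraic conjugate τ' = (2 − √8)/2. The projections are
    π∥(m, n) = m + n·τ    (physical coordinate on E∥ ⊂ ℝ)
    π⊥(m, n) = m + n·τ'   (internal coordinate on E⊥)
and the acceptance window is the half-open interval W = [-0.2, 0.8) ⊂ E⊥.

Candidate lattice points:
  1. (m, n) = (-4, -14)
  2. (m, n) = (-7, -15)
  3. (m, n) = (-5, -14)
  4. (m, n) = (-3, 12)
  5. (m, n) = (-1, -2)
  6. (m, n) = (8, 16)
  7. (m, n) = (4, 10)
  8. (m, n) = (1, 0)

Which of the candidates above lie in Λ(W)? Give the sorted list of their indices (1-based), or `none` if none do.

3, 5, 7

Numerically τ ≈ 2.41421 and τ' = −1/τ ≈ -0.41421.
[1] lift (-4,-14): star map gives 1.79899; window check -0.2 ≤ 1.79899 < 0.8 is false → out
[2] lift (-7,-15): star map gives -0.78680; window check -0.2 ≤ -0.78680 < 0.8 is false → out
[3] lift (-5,-14): star map gives 0.79899; window check -0.2 ≤ 0.79899 < 0.8 is true → IN Λ
[4] lift (-3,12): star map gives -7.97056; window check -0.2 ≤ -7.97056 < 0.8 is false → out
[5] lift (-1,-2): star map gives -0.17157; window check -0.2 ≤ -0.17157 < 0.8 is true → IN Λ
[6] lift (8,16): star map gives 1.37258; window check -0.2 ≤ 1.37258 < 0.8 is false → out
[7] lift (4,10): star map gives -0.14214; window check -0.2 ≤ -0.14214 < 0.8 is true → IN Λ
[8] lift (1,0): star map gives 1.00000; window check -0.2 ≤ 1.00000 < 0.8 is false → out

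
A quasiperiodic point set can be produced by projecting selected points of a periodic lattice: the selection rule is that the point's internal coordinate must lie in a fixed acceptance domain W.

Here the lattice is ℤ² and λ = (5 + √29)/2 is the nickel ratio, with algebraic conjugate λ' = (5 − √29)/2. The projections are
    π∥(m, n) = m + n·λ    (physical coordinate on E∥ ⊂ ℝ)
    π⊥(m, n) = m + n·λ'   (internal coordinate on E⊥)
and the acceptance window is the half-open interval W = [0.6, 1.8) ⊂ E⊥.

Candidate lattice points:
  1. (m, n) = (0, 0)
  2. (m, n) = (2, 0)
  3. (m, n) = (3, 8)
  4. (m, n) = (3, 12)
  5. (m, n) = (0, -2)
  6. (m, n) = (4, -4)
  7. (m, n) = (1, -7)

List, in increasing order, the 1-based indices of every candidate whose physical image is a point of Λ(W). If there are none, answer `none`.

Numerically λ ≈ 5.19258 and λ' = −1/λ ≈ -0.19258.
[1] lift (0,0): star map gives 0.00000; window check 0.6 ≤ 0.00000 < 1.8 is false → out
[2] lift (2,0): star map gives 2.00000; window check 0.6 ≤ 2.00000 < 1.8 is false → out
[3] lift (3,8): star map gives 1.45934; window check 0.6 ≤ 1.45934 < 1.8 is true → IN Λ
[4] lift (3,12): star map gives 0.68901; window check 0.6 ≤ 0.68901 < 1.8 is true → IN Λ
[5] lift (0,-2): star map gives 0.38516; window check 0.6 ≤ 0.38516 < 1.8 is false → out
[6] lift (4,-4): star map gives 4.77033; window check 0.6 ≤ 4.77033 < 1.8 is false → out
[7] lift (1,-7): star map gives 2.34808; window check 0.6 ≤ 2.34808 < 1.8 is false → out

3, 4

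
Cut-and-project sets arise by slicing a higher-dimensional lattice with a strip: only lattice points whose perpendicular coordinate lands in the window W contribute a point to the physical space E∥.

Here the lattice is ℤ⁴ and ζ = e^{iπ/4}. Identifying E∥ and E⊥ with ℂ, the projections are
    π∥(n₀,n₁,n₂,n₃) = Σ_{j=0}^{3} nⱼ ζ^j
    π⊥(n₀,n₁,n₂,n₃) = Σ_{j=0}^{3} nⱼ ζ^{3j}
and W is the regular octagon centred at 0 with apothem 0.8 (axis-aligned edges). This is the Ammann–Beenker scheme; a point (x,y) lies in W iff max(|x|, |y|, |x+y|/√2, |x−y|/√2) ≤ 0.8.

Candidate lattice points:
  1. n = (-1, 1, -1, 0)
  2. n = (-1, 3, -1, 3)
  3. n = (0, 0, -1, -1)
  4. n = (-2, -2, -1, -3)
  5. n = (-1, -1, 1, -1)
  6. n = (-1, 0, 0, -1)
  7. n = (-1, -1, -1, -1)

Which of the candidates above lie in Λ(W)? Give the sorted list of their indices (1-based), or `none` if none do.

3

With ζ = e^{iπ/4} the internal vectors are ζ^0,ζ^3,ζ^6,ζ^9.
#1 (-1, 1, -1, 0): internal (-1.7071, 1.7071); octagon support 2.4142 vs apothem 0.8 → ∉ W
#2 (-1, 3, -1, 3): internal (-1.0000, 5.2426); octagon support 5.2426 vs apothem 0.8 → ∉ W
#3 (0, 0, -1, -1): internal (-0.7071, 0.2929); octagon support 0.7071 vs apothem 0.8 → ∈ W
#4 (-2, -2, -1, -3): internal (-2.7071, -2.5355); octagon support 3.7071 vs apothem 0.8 → ∉ W
#5 (-1, -1, 1, -1): internal (-1.0000, -2.4142); octagon support 2.4142 vs apothem 0.8 → ∉ W
#6 (-1, 0, 0, -1): internal (-1.7071, -0.7071); octagon support 1.7071 vs apothem 0.8 → ∉ W
#7 (-1, -1, -1, -1): internal (-1.0000, -0.4142); octagon support 1.0000 vs apothem 0.8 → ∉ W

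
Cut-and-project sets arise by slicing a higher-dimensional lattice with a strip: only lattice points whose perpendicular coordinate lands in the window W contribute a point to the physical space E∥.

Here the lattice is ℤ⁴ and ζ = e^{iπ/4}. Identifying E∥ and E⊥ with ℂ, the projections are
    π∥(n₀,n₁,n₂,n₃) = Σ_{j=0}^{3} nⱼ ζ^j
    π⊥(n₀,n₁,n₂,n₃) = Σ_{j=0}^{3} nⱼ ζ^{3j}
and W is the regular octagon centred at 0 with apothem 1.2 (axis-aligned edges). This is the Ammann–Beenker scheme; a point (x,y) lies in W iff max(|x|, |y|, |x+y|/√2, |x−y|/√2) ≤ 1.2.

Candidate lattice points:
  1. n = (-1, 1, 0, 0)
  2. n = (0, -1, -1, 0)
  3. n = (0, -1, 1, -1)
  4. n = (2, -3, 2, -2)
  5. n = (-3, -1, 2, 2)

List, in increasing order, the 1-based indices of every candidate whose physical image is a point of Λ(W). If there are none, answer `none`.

With ζ = e^{iπ/4} the internal vectors are ζ^0,ζ^3,ζ^6,ζ^9.
candidate 1: n = (-1, 1, 0, 0) → π⊥ ≈ (-1.707107, +0.707107); max(|x|,|y|,|x±y|/√2) = 1.707107 > 1.2 ⇒ ∉ W
candidate 2: n = (0, -1, -1, 0) → π⊥ ≈ (+0.707107, +0.292893); max(|x|,|y|,|x±y|/√2) = 0.707107 ≤ 1.2 ⇒ ∈ W
candidate 3: n = (0, -1, 1, -1) → π⊥ ≈ (+0.000000, -2.414214); max(|x|,|y|,|x±y|/√2) = 2.414214 > 1.2 ⇒ ∉ W
candidate 4: n = (2, -3, 2, -2) → π⊥ ≈ (+2.707107, -5.535534); max(|x|,|y|,|x±y|/√2) = 5.828427 > 1.2 ⇒ ∉ W
candidate 5: n = (-3, -1, 2, 2) → π⊥ ≈ (-0.878680, -1.292893); max(|x|,|y|,|x±y|/√2) = 1.535534 > 1.2 ⇒ ∉ W

2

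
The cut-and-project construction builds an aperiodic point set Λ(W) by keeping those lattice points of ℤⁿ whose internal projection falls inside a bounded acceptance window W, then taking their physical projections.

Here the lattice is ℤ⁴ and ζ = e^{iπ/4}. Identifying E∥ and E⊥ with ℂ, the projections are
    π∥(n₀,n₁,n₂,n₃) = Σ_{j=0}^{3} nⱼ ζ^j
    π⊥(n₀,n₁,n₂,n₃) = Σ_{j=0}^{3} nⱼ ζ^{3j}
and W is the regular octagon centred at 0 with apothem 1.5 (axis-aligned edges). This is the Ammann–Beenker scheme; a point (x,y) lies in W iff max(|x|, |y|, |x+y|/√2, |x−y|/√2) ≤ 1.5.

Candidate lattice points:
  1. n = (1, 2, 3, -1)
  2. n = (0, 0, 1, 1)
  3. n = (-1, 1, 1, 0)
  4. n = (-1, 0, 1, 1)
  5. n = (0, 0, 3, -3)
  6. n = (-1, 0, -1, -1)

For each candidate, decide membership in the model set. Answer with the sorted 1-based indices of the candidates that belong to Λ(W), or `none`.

2, 4

With ζ = e^{iπ/4} the internal vectors are ζ^0,ζ^3,ζ^6,ζ^9.
candidate 1: n = (1, 2, 3, -1) → π⊥ ≈ (-1.121320, -2.292893); max(|x|,|y|,|x±y|/√2) = 2.414214 > 1.5 ⇒ ∉ W
candidate 2: n = (0, 0, 1, 1) → π⊥ ≈ (+0.707107, -0.292893); max(|x|,|y|,|x±y|/√2) = 0.707107 ≤ 1.5 ⇒ ∈ W
candidate 3: n = (-1, 1, 1, 0) → π⊥ ≈ (-1.707107, -0.292893); max(|x|,|y|,|x±y|/√2) = 1.707107 > 1.5 ⇒ ∉ W
candidate 4: n = (-1, 0, 1, 1) → π⊥ ≈ (-0.292893, -0.292893); max(|x|,|y|,|x±y|/√2) = 0.414214 ≤ 1.5 ⇒ ∈ W
candidate 5: n = (0, 0, 3, -3) → π⊥ ≈ (-2.121320, -5.121320); max(|x|,|y|,|x±y|/√2) = 5.121320 > 1.5 ⇒ ∉ W
candidate 6: n = (-1, 0, -1, -1) → π⊥ ≈ (-1.707107, +0.292893); max(|x|,|y|,|x±y|/√2) = 1.707107 > 1.5 ⇒ ∉ W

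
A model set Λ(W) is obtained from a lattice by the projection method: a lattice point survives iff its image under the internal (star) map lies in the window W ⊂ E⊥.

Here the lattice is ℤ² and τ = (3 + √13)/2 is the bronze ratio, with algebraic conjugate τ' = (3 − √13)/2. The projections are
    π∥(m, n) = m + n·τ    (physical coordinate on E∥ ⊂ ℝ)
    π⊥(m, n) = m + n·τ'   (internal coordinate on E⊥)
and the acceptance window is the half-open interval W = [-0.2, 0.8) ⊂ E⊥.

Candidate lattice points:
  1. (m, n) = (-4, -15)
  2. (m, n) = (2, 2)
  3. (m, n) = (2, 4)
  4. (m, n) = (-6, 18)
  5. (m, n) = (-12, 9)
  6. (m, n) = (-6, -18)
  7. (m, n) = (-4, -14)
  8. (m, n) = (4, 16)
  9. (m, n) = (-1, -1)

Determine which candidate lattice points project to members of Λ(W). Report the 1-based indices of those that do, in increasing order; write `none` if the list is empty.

τ' = (3−√13)/2 ≈ -0.302776.
#1 (-4,-15): internal coord -4 + (-15)·τ' = +0.541635; +0.541635 ∈ [-0.2, 0.8) → IN Λ
#2 (2,2): internal coord 2 + (2)·τ' = +1.394449; +1.394449 ∉ [-0.2, 0.8) → out
#3 (2,4): internal coord 2 + (4)·τ' = +0.788897; +0.788897 ∈ [-0.2, 0.8) → IN Λ
#4 (-6,18): internal coord -6 + (18)·τ' = -11.449961; -11.449961 ∉ [-0.2, 0.8) → out
#5 (-12,9): internal coord -12 + (9)·τ' = -14.724981; -14.724981 ∉ [-0.2, 0.8) → out
#6 (-6,-18): internal coord -6 + (-18)·τ' = -0.550039; -0.550039 ∉ [-0.2, 0.8) → out
#7 (-4,-14): internal coord -4 + (-14)·τ' = +0.238859; +0.238859 ∈ [-0.2, 0.8) → IN Λ
#8 (4,16): internal coord 4 + (16)·τ' = -0.844410; -0.844410 ∉ [-0.2, 0.8) → out
#9 (-1,-1): internal coord -1 + (-1)·τ' = -0.697224; -0.697224 ∉ [-0.2, 0.8) → out

1, 3, 7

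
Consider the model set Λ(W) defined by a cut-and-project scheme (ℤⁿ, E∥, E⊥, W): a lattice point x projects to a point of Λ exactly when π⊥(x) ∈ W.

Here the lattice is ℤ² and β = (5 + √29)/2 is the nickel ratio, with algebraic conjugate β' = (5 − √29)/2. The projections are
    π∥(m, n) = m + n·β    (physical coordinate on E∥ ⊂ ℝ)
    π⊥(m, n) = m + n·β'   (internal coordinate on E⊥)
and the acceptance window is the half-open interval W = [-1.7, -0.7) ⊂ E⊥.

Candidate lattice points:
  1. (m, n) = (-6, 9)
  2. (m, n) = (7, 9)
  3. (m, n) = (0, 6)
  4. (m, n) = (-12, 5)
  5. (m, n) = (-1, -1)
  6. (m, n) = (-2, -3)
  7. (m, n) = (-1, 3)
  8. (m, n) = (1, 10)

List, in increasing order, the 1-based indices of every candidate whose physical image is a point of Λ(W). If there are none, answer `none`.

β' = (5−√29)/2 ≈ -0.19258.
candidate 1: (m,n)=(-6,9) → π∥ = -6+9·β ≈ 40.73324, π⊥ = -6+9·β' ≈ -7.73324 ∉ [-1.7, -0.7) ⇒ out
candidate 2: (m,n)=(7,9) → π∥ = 7+9·β ≈ 53.73324, π⊥ = 7+9·β' ≈ 5.26676 ∉ [-1.7, -0.7) ⇒ out
candidate 3: (m,n)=(0,6) → π∥ = 0+6·β ≈ 31.15549, π⊥ = 0+6·β' ≈ -1.15549 ∈ [-1.7, -0.7) ⇒ IN Λ
candidate 4: (m,n)=(-12,5) → π∥ = -12+5·β ≈ 13.96291, π⊥ = -12+5·β' ≈ -12.96291 ∉ [-1.7, -0.7) ⇒ out
candidate 5: (m,n)=(-1,-1) → π∥ = -1-1·β ≈ -6.19258, π⊥ = -1-1·β' ≈ -0.80742 ∈ [-1.7, -0.7) ⇒ IN Λ
candidate 6: (m,n)=(-2,-3) → π∥ = -2-3·β ≈ -17.57775, π⊥ = -2-3·β' ≈ -1.42225 ∈ [-1.7, -0.7) ⇒ IN Λ
candidate 7: (m,n)=(-1,3) → π∥ = -1+3·β ≈ 14.57775, π⊥ = -1+3·β' ≈ -1.57775 ∈ [-1.7, -0.7) ⇒ IN Λ
candidate 8: (m,n)=(1,10) → π∥ = 1+10·β ≈ 52.92582, π⊥ = 1+10·β' ≈ -0.92582 ∈ [-1.7, -0.7) ⇒ IN Λ

3, 5, 6, 7, 8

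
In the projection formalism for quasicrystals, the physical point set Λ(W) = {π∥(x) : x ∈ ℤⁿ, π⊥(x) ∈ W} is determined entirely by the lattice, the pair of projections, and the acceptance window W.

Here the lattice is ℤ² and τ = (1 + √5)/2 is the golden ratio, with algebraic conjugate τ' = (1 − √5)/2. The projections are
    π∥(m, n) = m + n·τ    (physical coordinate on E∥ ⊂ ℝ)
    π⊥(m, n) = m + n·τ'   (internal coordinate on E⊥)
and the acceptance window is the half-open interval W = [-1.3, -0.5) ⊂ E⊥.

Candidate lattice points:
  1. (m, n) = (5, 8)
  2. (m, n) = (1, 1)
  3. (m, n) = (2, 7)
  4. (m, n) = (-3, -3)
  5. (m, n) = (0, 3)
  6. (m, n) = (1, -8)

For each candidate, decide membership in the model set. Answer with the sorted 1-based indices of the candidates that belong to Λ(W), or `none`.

τ' = (1−√5)/2 ≈ -0.61803.
candidate 1: (m,n)=(5,8) → π∥ = 5+8·τ ≈ 17.94427, π⊥ = 5+8·τ' ≈ 0.05573 ∉ [-1.3, -0.5) ⇒ out
candidate 2: (m,n)=(1,1) → π∥ = 1+1·τ ≈ 2.61803, π⊥ = 1+1·τ' ≈ 0.38197 ∉ [-1.3, -0.5) ⇒ out
candidate 3: (m,n)=(2,7) → π∥ = 2+7·τ ≈ 13.32624, π⊥ = 2+7·τ' ≈ -2.32624 ∉ [-1.3, -0.5) ⇒ out
candidate 4: (m,n)=(-3,-3) → π∥ = -3-3·τ ≈ -7.85410, π⊥ = -3-3·τ' ≈ -1.14590 ∈ [-1.3, -0.5) ⇒ IN Λ
candidate 5: (m,n)=(0,3) → π∥ = 0+3·τ ≈ 4.85410, π⊥ = 0+3·τ' ≈ -1.85410 ∉ [-1.3, -0.5) ⇒ out
candidate 6: (m,n)=(1,-8) → π∥ = 1-8·τ ≈ -11.94427, π⊥ = 1-8·τ' ≈ 5.94427 ∉ [-1.3, -0.5) ⇒ out

4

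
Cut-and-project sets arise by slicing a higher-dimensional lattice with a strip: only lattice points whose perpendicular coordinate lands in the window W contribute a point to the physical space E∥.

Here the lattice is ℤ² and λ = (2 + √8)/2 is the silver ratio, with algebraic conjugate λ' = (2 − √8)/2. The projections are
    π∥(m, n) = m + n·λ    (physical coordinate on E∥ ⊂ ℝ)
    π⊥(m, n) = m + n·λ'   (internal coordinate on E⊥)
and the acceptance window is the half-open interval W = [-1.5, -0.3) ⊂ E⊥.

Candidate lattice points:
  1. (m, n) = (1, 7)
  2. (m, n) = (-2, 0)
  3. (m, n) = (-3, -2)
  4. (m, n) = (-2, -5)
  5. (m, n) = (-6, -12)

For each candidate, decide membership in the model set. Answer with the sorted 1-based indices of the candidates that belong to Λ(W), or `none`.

5

λ' = (2−√8)/2 ≈ -0.4142.
[1] lift (1,7): star map gives -1.8995; window check -1.5 ≤ -1.8995 < -0.3 is false → out
[2] lift (-2,0): star map gives -2.0000; window check -1.5 ≤ -2.0000 < -0.3 is false → out
[3] lift (-3,-2): star map gives -2.1716; window check -1.5 ≤ -2.1716 < -0.3 is false → out
[4] lift (-2,-5): star map gives 0.0711; window check -1.5 ≤ 0.0711 < -0.3 is false → out
[5] lift (-6,-12): star map gives -1.0294; window check -1.5 ≤ -1.0294 < -0.3 is true → IN Λ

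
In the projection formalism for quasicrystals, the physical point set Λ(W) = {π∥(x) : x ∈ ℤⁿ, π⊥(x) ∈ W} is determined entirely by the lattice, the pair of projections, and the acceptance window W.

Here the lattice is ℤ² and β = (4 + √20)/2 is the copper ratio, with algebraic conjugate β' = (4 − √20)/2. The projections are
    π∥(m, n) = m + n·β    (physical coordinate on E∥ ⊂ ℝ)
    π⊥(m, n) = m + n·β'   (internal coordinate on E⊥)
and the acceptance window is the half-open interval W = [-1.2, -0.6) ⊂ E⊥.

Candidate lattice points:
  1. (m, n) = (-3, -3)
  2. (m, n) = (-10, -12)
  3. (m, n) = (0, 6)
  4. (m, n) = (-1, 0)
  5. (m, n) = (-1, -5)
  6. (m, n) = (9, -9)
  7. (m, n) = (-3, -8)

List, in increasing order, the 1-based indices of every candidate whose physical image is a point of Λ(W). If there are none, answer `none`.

Numerically β ≈ 4.23607 and β' = −1/β ≈ -0.23607.
candidate 1: (m,n)=(-3,-3) → π∥ = -3-3·β ≈ -15.70820, π⊥ = -3-3·β' ≈ -2.29180 ∉ [-1.2, -0.6) ⇒ out
candidate 2: (m,n)=(-10,-12) → π∥ = -10-12·β ≈ -60.83282, π⊥ = -10-12·β' ≈ -7.16718 ∉ [-1.2, -0.6) ⇒ out
candidate 3: (m,n)=(0,6) → π∥ = 0+6·β ≈ 25.41641, π⊥ = 0+6·β' ≈ -1.41641 ∉ [-1.2, -0.6) ⇒ out
candidate 4: (m,n)=(-1,0) → π∥ = -1+0·β ≈ -1.00000, π⊥ = -1+0·β' ≈ -1.00000 ∈ [-1.2, -0.6) ⇒ IN Λ
candidate 5: (m,n)=(-1,-5) → π∥ = -1-5·β ≈ -22.18034, π⊥ = -1-5·β' ≈ 0.18034 ∉ [-1.2, -0.6) ⇒ out
candidate 6: (m,n)=(9,-9) → π∥ = 9-9·β ≈ -29.12461, π⊥ = 9-9·β' ≈ 11.12461 ∉ [-1.2, -0.6) ⇒ out
candidate 7: (m,n)=(-3,-8) → π∥ = -3-8·β ≈ -36.88854, π⊥ = -3-8·β' ≈ -1.11146 ∈ [-1.2, -0.6) ⇒ IN Λ

4, 7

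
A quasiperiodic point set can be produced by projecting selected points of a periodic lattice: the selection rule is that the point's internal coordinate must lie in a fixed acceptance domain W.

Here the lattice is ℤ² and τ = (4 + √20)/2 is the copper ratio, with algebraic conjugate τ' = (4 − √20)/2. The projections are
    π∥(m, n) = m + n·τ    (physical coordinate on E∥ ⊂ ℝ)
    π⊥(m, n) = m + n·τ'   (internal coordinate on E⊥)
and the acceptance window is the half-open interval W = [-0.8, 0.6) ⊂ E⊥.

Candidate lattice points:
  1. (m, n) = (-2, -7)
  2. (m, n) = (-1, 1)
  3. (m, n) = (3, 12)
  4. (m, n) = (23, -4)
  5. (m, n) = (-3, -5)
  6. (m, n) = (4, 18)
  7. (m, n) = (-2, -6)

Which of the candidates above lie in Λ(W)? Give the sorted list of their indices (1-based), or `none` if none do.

Numerically τ ≈ 4.2361 and τ' = −1/τ ≈ -0.2361.
#1 (-2,-7): internal coord -2 + (-7)·τ' = -0.3475; -0.3475 ∈ [-0.8, 0.6) → IN Λ
#2 (-1,1): internal coord -1 + (1)·τ' = -1.2361; -1.2361 ∉ [-0.8, 0.6) → out
#3 (3,12): internal coord 3 + (12)·τ' = +0.1672; +0.1672 ∈ [-0.8, 0.6) → IN Λ
#4 (23,-4): internal coord 23 + (-4)·τ' = +23.9443; +23.9443 ∉ [-0.8, 0.6) → out
#5 (-3,-5): internal coord -3 + (-5)·τ' = -1.8197; -1.8197 ∉ [-0.8, 0.6) → out
#6 (4,18): internal coord 4 + (18)·τ' = -0.2492; -0.2492 ∈ [-0.8, 0.6) → IN Λ
#7 (-2,-6): internal coord -2 + (-6)·τ' = -0.5836; -0.5836 ∈ [-0.8, 0.6) → IN Λ

1, 3, 6, 7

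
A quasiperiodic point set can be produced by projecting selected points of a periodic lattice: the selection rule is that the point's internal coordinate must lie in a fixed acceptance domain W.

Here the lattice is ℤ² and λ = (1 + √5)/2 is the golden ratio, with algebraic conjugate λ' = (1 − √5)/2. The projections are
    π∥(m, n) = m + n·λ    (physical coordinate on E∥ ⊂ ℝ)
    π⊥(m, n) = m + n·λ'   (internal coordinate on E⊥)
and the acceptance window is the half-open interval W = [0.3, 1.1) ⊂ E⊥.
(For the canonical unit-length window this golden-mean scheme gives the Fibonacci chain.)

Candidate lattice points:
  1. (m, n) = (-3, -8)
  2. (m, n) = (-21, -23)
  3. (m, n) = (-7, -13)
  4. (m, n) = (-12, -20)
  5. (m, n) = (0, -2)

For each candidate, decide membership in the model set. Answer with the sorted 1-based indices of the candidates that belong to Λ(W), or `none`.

3, 4

Compute λ' = (1−√5)/2 = -0.618034, so π⊥(m,n) = m -0.618034·n.
candidate 1: (m,n)=(-3,-8) → π∥ = -3-8·λ ≈ -15.944272, π⊥ = -3-8·λ' ≈ 1.944272 ∉ [0.3, 1.1) ⇒ out
candidate 2: (m,n)=(-21,-23) → π∥ = -21-23·λ ≈ -58.214782, π⊥ = -21-23·λ' ≈ -6.785218 ∉ [0.3, 1.1) ⇒ out
candidate 3: (m,n)=(-7,-13) → π∥ = -7-13·λ ≈ -28.034442, π⊥ = -7-13·λ' ≈ 1.034442 ∈ [0.3, 1.1) ⇒ IN Λ
candidate 4: (m,n)=(-12,-20) → π∥ = -12-20·λ ≈ -44.360680, π⊥ = -12-20·λ' ≈ 0.360680 ∈ [0.3, 1.1) ⇒ IN Λ
candidate 5: (m,n)=(0,-2) → π∥ = 0-2·λ ≈ -3.236068, π⊥ = 0-2·λ' ≈ 1.236068 ∉ [0.3, 1.1) ⇒ out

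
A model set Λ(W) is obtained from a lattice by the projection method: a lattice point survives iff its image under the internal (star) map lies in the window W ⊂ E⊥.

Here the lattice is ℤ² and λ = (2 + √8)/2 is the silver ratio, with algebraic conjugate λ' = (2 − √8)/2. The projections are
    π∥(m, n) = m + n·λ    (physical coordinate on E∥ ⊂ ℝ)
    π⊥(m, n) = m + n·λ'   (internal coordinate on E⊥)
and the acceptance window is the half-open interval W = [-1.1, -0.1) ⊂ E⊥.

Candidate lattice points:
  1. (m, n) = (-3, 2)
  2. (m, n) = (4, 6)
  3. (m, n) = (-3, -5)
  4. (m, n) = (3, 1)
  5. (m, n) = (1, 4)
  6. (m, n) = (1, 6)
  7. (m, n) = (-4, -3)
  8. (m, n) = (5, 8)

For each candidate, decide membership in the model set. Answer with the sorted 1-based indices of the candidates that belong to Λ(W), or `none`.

3, 5

Compute λ' = (2−√8)/2 = -0.4142, so π⊥(m,n) = m -0.4142·n.
#1 (-3,2): internal coord -3 + (2)·λ' = -3.8284; -3.8284 ∉ [-1.1, -0.1) → out
#2 (4,6): internal coord 4 + (6)·λ' = +1.5147; +1.5147 ∉ [-1.1, -0.1) → out
#3 (-3,-5): internal coord -3 + (-5)·λ' = -0.9289; -0.9289 ∈ [-1.1, -0.1) → IN Λ
#4 (3,1): internal coord 3 + (1)·λ' = +2.5858; +2.5858 ∉ [-1.1, -0.1) → out
#5 (1,4): internal coord 1 + (4)·λ' = -0.6569; -0.6569 ∈ [-1.1, -0.1) → IN Λ
#6 (1,6): internal coord 1 + (6)·λ' = -1.4853; -1.4853 ∉ [-1.1, -0.1) → out
#7 (-4,-3): internal coord -4 + (-3)·λ' = -2.7574; -2.7574 ∉ [-1.1, -0.1) → out
#8 (5,8): internal coord 5 + (8)·λ' = +1.6863; +1.6863 ∉ [-1.1, -0.1) → out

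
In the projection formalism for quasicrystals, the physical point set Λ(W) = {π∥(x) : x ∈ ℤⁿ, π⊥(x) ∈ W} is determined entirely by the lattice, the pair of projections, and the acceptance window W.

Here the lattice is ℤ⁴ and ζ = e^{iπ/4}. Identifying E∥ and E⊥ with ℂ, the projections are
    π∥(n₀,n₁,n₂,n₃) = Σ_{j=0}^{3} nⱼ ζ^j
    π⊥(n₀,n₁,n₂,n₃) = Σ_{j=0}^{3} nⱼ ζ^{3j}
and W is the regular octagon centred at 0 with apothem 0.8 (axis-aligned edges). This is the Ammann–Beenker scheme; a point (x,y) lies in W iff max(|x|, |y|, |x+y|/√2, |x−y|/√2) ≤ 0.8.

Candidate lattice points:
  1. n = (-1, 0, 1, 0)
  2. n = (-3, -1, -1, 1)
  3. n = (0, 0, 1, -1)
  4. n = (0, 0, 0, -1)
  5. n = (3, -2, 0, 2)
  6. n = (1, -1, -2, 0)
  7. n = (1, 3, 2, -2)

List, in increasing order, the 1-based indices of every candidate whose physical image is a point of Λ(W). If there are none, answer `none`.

With ζ = e^{iπ/4} the internal vectors are ζ^0,ζ^3,ζ^6,ζ^9.
#1 (-1, 0, 1, 0): internal (-1.0000, -1.0000); octagon support 1.4142 vs apothem 0.8 → ∉ W
#2 (-3, -1, -1, 1): internal (-1.5858, 1.0000); octagon support 1.8284 vs apothem 0.8 → ∉ W
#3 (0, 0, 1, -1): internal (-0.7071, -1.7071); octagon support 1.7071 vs apothem 0.8 → ∉ W
#4 (0, 0, 0, -1): internal (-0.7071, -0.7071); octagon support 1.0000 vs apothem 0.8 → ∉ W
#5 (3, -2, 0, 2): internal (5.8284, 0.0000); octagon support 5.8284 vs apothem 0.8 → ∉ W
#6 (1, -1, -2, 0): internal (1.7071, 1.2929); octagon support 2.1213 vs apothem 0.8 → ∉ W
#7 (1, 3, 2, -2): internal (-2.5355, -1.2929); octagon support 2.7071 vs apothem 0.8 → ∉ W

none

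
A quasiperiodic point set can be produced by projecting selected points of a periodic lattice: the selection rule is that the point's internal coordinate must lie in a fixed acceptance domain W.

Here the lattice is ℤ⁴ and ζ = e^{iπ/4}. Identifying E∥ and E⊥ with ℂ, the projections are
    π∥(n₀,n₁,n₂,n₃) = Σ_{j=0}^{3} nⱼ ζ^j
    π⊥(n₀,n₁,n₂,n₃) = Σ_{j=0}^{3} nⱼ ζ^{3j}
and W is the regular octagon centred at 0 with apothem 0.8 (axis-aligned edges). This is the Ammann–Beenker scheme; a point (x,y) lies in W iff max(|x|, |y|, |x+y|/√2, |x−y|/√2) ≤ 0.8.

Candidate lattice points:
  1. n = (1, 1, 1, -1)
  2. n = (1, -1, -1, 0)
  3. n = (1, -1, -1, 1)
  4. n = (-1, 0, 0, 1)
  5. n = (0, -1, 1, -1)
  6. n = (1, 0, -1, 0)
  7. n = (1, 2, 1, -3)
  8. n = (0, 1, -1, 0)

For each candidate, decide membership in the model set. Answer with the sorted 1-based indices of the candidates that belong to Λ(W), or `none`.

π⊥(n) = n₀ + n₁ζ³ + n₂ζ⁶ + n₃ζ⁹ where ζ = e^{iπ/4}.
#1 (1, 1, 1, -1): internal (-0.4142, -1.0000); octagon support 1.0000 vs apothem 0.8 → ∉ W
#2 (1, -1, -1, 0): internal (1.7071, 0.2929); octagon support 1.7071 vs apothem 0.8 → ∉ W
#3 (1, -1, -1, 1): internal (2.4142, 1.0000); octagon support 2.4142 vs apothem 0.8 → ∉ W
#4 (-1, 0, 0, 1): internal (-0.2929, 0.7071); octagon support 0.7071 vs apothem 0.8 → ∈ W
#5 (0, -1, 1, -1): internal (0.0000, -2.4142); octagon support 2.4142 vs apothem 0.8 → ∉ W
#6 (1, 0, -1, 0): internal (1.0000, 1.0000); octagon support 1.4142 vs apothem 0.8 → ∉ W
#7 (1, 2, 1, -3): internal (-2.5355, -1.7071); octagon support 3.0000 vs apothem 0.8 → ∉ W
#8 (0, 1, -1, 0): internal (-0.7071, 1.7071); octagon support 1.7071 vs apothem 0.8 → ∉ W

4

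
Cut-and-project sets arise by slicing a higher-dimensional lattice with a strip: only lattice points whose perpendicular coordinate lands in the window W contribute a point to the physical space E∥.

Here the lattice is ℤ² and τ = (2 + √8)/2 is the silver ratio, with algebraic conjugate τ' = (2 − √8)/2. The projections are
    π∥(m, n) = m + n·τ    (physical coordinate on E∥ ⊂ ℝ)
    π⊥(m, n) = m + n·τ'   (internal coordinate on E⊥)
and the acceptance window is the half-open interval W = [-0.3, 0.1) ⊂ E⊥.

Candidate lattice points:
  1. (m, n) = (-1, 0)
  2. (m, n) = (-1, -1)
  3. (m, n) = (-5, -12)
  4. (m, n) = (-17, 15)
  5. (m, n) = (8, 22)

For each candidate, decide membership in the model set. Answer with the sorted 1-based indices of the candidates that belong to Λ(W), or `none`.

3

Compute τ' = (2−√8)/2 = -0.41421, so π⊥(m,n) = m -0.41421·n.
#1 (-1,0): internal coord -1 + (0)·τ' = -1.00000; -1.00000 ∉ [-0.3, 0.1) → out
#2 (-1,-1): internal coord -1 + (-1)·τ' = -0.58579; -0.58579 ∉ [-0.3, 0.1) → out
#3 (-5,-12): internal coord -5 + (-12)·τ' = -0.02944; -0.02944 ∈ [-0.3, 0.1) → IN Λ
#4 (-17,15): internal coord -17 + (15)·τ' = -23.21320; -23.21320 ∉ [-0.3, 0.1) → out
#5 (8,22): internal coord 8 + (22)·τ' = -1.11270; -1.11270 ∉ [-0.3, 0.1) → out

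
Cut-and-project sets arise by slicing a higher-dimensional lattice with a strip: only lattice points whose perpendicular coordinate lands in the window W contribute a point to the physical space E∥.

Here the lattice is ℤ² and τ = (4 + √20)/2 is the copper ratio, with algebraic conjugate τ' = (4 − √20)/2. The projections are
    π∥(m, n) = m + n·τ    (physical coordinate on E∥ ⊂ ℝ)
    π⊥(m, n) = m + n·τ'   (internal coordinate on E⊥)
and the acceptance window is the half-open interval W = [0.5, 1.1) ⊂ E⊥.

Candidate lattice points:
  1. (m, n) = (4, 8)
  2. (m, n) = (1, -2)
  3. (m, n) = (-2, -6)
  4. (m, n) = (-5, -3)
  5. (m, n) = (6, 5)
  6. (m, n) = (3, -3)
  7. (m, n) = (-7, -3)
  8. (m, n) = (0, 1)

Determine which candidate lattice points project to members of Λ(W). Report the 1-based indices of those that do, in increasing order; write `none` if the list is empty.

Numerically τ ≈ 4.236068 and τ' = −1/τ ≈ -0.236068.
candidate 1: (m,n)=(4,8) → π∥ = 4+8·τ ≈ 37.888544, π⊥ = 4+8·τ' ≈ 2.111456 ∉ [0.5, 1.1) ⇒ out
candidate 2: (m,n)=(1,-2) → π∥ = 1-2·τ ≈ -7.472136, π⊥ = 1-2·τ' ≈ 1.472136 ∉ [0.5, 1.1) ⇒ out
candidate 3: (m,n)=(-2,-6) → π∥ = -2-6·τ ≈ -27.416408, π⊥ = -2-6·τ' ≈ -0.583592 ∉ [0.5, 1.1) ⇒ out
candidate 4: (m,n)=(-5,-3) → π∥ = -5-3·τ ≈ -17.708204, π⊥ = -5-3·τ' ≈ -4.291796 ∉ [0.5, 1.1) ⇒ out
candidate 5: (m,n)=(6,5) → π∥ = 6+5·τ ≈ 27.180340, π⊥ = 6+5·τ' ≈ 4.819660 ∉ [0.5, 1.1) ⇒ out
candidate 6: (m,n)=(3,-3) → π∥ = 3-3·τ ≈ -9.708204, π⊥ = 3-3·τ' ≈ 3.708204 ∉ [0.5, 1.1) ⇒ out
candidate 7: (m,n)=(-7,-3) → π∥ = -7-3·τ ≈ -19.708204, π⊥ = -7-3·τ' ≈ -6.291796 ∉ [0.5, 1.1) ⇒ out
candidate 8: (m,n)=(0,1) → π∥ = 0+1·τ ≈ 4.236068, π⊥ = 0+1·τ' ≈ -0.236068 ∉ [0.5, 1.1) ⇒ out

none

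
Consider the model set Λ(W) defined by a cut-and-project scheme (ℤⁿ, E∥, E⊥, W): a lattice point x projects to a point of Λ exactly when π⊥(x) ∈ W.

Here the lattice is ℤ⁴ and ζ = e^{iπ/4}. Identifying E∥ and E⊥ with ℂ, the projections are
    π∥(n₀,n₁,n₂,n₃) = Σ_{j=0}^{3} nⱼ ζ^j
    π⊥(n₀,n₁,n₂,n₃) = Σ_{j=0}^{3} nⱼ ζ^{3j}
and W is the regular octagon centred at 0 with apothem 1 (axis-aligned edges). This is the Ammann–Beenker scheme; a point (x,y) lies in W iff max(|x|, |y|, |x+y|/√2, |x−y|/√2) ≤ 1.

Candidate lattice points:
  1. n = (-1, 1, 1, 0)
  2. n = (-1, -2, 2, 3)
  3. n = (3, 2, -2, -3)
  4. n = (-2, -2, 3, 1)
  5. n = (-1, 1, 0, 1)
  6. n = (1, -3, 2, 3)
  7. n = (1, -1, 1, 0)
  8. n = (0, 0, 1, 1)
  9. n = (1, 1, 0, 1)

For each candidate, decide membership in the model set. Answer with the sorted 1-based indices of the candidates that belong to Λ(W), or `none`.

8

With ζ = e^{iπ/4} the internal vectors are ζ^0,ζ^3,ζ^6,ζ^9.
candidate 1: n = (-1, 1, 1, 0) → π⊥ ≈ (-1.707107, -0.292893); max(|x|,|y|,|x±y|/√2) = 1.707107 > 1 ⇒ ∉ W
candidate 2: n = (-1, -2, 2, 3) → π⊥ ≈ (+2.535534, -1.292893); max(|x|,|y|,|x±y|/√2) = 2.707107 > 1 ⇒ ∉ W
candidate 3: n = (3, 2, -2, -3) → π⊥ ≈ (-0.535534, +1.292893); max(|x|,|y|,|x±y|/√2) = 1.292893 > 1 ⇒ ∉ W
candidate 4: n = (-2, -2, 3, 1) → π⊥ ≈ (+0.121320, -3.707107); max(|x|,|y|,|x±y|/√2) = 3.707107 > 1 ⇒ ∉ W
candidate 5: n = (-1, 1, 0, 1) → π⊥ ≈ (-1.000000, +1.414214); max(|x|,|y|,|x±y|/√2) = 1.707107 > 1 ⇒ ∉ W
candidate 6: n = (1, -3, 2, 3) → π⊥ ≈ (+5.242641, -2.000000); max(|x|,|y|,|x±y|/√2) = 5.242641 > 1 ⇒ ∉ W
candidate 7: n = (1, -1, 1, 0) → π⊥ ≈ (+1.707107, -1.707107); max(|x|,|y|,|x±y|/√2) = 2.414214 > 1 ⇒ ∉ W
candidate 8: n = (0, 0, 1, 1) → π⊥ ≈ (+0.707107, -0.292893); max(|x|,|y|,|x±y|/√2) = 0.707107 ≤ 1 ⇒ ∈ W
candidate 9: n = (1, 1, 0, 1) → π⊥ ≈ (+1.000000, +1.414214); max(|x|,|y|,|x±y|/√2) = 1.707107 > 1 ⇒ ∉ W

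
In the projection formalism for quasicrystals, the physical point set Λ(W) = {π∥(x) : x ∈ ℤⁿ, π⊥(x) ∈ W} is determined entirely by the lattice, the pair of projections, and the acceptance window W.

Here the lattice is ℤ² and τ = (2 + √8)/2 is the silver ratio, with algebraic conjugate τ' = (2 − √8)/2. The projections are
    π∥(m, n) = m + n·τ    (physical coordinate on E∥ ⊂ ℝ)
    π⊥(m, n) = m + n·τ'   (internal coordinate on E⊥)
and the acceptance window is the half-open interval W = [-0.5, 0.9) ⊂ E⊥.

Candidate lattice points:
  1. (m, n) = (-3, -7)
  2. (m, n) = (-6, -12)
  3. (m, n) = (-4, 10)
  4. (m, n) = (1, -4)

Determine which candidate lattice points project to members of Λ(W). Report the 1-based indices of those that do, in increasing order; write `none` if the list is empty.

Numerically τ ≈ 2.41421 and τ' = −1/τ ≈ -0.41421.
[1] lift (-3,-7): star map gives -0.10051; window check -0.5 ≤ -0.10051 < 0.9 is true → IN Λ
[2] lift (-6,-12): star map gives -1.02944; window check -0.5 ≤ -1.02944 < 0.9 is false → out
[3] lift (-4,10): star map gives -8.14214; window check -0.5 ≤ -8.14214 < 0.9 is false → out
[4] lift (1,-4): star map gives 2.65685; window check -0.5 ≤ 2.65685 < 0.9 is false → out

1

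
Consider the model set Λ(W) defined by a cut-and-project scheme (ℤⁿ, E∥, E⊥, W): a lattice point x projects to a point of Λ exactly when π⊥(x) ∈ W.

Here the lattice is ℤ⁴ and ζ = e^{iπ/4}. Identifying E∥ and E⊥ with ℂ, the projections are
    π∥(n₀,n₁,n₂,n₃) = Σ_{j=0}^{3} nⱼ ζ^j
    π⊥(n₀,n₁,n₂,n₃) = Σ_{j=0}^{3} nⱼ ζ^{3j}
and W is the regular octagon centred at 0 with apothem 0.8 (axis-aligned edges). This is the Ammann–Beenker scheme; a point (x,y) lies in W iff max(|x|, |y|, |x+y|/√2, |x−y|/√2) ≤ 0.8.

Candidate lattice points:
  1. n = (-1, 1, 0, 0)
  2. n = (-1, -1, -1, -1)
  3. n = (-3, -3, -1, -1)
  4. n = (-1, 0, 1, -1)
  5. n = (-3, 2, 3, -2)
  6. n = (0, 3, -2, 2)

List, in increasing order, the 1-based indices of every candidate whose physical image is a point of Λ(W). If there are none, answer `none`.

Internal map: ζ^{3j} for j=0..3 gives (1,0), (−√2/2,√2/2), (0,−1), (√2/2,√2/2).
#1 (-1, 1, 0, 0): internal (-1.70711, 0.70711); octagon support 1.70711 vs apothem 0.8 → ∉ W
#2 (-1, -1, -1, -1): internal (-1.00000, -0.41421); octagon support 1.00000 vs apothem 0.8 → ∉ W
#3 (-3, -3, -1, -1): internal (-1.58579, -1.82843); octagon support 2.41421 vs apothem 0.8 → ∉ W
#4 (-1, 0, 1, -1): internal (-1.70711, -1.70711); octagon support 2.41421 vs apothem 0.8 → ∉ W
#5 (-3, 2, 3, -2): internal (-5.82843, -3.00000); octagon support 6.24264 vs apothem 0.8 → ∉ W
#6 (0, 3, -2, 2): internal (-0.70711, 5.53553); octagon support 5.53553 vs apothem 0.8 → ∉ W

none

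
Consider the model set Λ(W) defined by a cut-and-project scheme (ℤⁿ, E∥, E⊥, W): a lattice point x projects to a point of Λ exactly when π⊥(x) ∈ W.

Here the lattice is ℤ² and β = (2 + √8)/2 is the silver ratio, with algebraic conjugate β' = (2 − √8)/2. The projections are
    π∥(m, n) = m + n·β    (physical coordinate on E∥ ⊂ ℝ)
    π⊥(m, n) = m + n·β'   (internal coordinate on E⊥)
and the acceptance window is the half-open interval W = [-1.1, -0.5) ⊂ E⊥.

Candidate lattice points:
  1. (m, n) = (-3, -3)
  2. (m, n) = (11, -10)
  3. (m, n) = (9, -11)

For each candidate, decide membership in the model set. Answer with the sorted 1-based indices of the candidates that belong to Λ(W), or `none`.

none

β' = (2−√8)/2 ≈ -0.41421.
#1 (-3,-3): internal coord -3 + (-3)·β' = -1.75736; -1.75736 ∉ [-1.1, -0.5) → out
#2 (11,-10): internal coord 11 + (-10)·β' = +15.14214; +15.14214 ∉ [-1.1, -0.5) → out
#3 (9,-11): internal coord 9 + (-11)·β' = +13.55635; +13.55635 ∉ [-1.1, -0.5) → out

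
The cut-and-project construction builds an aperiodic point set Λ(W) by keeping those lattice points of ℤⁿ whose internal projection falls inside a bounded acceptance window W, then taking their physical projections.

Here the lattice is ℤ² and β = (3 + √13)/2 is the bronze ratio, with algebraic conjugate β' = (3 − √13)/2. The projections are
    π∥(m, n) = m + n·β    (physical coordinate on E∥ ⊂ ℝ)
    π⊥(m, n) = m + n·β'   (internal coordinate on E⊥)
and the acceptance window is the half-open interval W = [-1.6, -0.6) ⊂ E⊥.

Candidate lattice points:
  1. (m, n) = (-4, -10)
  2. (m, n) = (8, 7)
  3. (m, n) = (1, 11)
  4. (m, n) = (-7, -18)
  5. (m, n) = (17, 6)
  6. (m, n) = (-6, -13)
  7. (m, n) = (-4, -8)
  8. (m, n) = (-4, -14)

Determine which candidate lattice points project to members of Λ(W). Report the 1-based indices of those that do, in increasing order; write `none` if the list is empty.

1, 4, 7

Compute β' = (3−√13)/2 = -0.302776, so π⊥(m,n) = m -0.302776·n.
[1] lift (-4,-10): star map gives -0.972244; window check -1.6 ≤ -0.972244 < -0.6 is true → IN Λ
[2] lift (8,7): star map gives 5.880571; window check -1.6 ≤ 5.880571 < -0.6 is false → out
[3] lift (1,11): star map gives -2.330532; window check -1.6 ≤ -2.330532 < -0.6 is false → out
[4] lift (-7,-18): star map gives -1.550039; window check -1.6 ≤ -1.550039 < -0.6 is true → IN Λ
[5] lift (17,6): star map gives 15.183346; window check -1.6 ≤ 15.183346 < -0.6 is false → out
[6] lift (-6,-13): star map gives -2.063917; window check -1.6 ≤ -2.063917 < -0.6 is false → out
[7] lift (-4,-8): star map gives -1.577795; window check -1.6 ≤ -1.577795 < -0.6 is true → IN Λ
[8] lift (-4,-14): star map gives 0.238859; window check -1.6 ≤ 0.238859 < -0.6 is false → out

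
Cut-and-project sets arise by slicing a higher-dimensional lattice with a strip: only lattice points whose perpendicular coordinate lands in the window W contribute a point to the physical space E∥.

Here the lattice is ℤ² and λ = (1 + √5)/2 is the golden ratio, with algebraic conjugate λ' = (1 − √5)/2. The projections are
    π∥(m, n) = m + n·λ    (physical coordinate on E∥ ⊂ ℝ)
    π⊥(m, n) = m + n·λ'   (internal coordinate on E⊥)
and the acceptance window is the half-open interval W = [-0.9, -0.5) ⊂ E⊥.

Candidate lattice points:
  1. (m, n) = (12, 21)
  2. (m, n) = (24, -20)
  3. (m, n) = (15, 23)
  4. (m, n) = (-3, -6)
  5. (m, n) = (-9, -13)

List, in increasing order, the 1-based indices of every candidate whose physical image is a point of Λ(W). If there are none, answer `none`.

none

Numerically λ ≈ 1.61803 and λ' = −1/λ ≈ -0.61803.
[1] lift (12,21): star map gives -0.97871; window check -0.9 ≤ -0.97871 < -0.5 is false → out
[2] lift (24,-20): star map gives 36.36068; window check -0.9 ≤ 36.36068 < -0.5 is false → out
[3] lift (15,23): star map gives 0.78522; window check -0.9 ≤ 0.78522 < -0.5 is false → out
[4] lift (-3,-6): star map gives 0.70820; window check -0.9 ≤ 0.70820 < -0.5 is false → out
[5] lift (-9,-13): star map gives -0.96556; window check -0.9 ≤ -0.96556 < -0.5 is false → out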